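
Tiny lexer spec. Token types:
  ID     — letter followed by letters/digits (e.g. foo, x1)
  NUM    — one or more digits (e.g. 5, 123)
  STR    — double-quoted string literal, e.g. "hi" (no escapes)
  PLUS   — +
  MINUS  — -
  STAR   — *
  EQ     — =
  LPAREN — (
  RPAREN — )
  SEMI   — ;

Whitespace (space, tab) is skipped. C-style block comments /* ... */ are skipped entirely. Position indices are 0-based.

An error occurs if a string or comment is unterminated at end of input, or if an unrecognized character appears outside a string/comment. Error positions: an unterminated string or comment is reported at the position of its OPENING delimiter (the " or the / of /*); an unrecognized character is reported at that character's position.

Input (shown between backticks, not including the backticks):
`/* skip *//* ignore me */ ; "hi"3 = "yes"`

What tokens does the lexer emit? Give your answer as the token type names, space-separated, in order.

Answer: SEMI STR NUM EQ STR

Derivation:
pos=0: enter COMMENT mode (saw '/*')
exit COMMENT mode (now at pos=10)
pos=10: enter COMMENT mode (saw '/*')
exit COMMENT mode (now at pos=25)
pos=26: emit SEMI ';'
pos=28: enter STRING mode
pos=28: emit STR "hi" (now at pos=32)
pos=32: emit NUM '3' (now at pos=33)
pos=34: emit EQ '='
pos=36: enter STRING mode
pos=36: emit STR "yes" (now at pos=41)
DONE. 5 tokens: [SEMI, STR, NUM, EQ, STR]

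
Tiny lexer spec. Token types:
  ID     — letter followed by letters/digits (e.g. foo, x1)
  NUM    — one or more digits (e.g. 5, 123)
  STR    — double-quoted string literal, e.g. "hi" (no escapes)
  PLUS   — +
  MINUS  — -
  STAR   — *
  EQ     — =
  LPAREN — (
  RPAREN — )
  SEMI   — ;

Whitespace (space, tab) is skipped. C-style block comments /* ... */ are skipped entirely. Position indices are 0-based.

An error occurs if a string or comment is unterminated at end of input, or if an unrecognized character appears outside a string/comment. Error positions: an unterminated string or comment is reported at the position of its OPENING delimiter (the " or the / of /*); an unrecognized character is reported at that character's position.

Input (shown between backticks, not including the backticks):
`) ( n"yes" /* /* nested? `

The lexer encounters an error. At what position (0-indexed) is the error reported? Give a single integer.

pos=0: emit RPAREN ')'
pos=2: emit LPAREN '('
pos=4: emit ID 'n' (now at pos=5)
pos=5: enter STRING mode
pos=5: emit STR "yes" (now at pos=10)
pos=11: enter COMMENT mode (saw '/*')
pos=11: ERROR — unterminated comment (reached EOF)

Answer: 11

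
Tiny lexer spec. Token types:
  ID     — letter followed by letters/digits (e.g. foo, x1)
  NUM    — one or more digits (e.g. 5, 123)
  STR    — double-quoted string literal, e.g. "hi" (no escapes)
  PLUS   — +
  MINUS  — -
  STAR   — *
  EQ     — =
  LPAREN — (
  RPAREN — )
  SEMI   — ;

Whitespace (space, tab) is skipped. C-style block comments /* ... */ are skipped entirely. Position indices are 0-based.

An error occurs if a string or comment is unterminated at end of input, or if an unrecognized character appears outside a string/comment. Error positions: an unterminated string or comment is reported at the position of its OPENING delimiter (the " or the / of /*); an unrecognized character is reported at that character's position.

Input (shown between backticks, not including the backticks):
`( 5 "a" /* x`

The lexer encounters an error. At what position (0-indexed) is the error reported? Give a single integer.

pos=0: emit LPAREN '('
pos=2: emit NUM '5' (now at pos=3)
pos=4: enter STRING mode
pos=4: emit STR "a" (now at pos=7)
pos=8: enter COMMENT mode (saw '/*')
pos=8: ERROR — unterminated comment (reached EOF)

Answer: 8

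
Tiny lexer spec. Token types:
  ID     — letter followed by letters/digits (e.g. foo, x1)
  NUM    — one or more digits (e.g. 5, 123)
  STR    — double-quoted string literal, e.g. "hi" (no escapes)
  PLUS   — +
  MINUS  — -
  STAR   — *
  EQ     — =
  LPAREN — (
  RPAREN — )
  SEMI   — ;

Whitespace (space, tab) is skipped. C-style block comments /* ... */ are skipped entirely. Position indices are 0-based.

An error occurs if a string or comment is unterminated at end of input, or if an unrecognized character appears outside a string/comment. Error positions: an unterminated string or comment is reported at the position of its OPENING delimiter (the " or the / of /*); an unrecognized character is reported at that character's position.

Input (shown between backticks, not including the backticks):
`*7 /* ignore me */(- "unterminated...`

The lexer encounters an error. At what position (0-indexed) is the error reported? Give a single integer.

pos=0: emit STAR '*'
pos=1: emit NUM '7' (now at pos=2)
pos=3: enter COMMENT mode (saw '/*')
exit COMMENT mode (now at pos=18)
pos=18: emit LPAREN '('
pos=19: emit MINUS '-'
pos=21: enter STRING mode
pos=21: ERROR — unterminated string

Answer: 21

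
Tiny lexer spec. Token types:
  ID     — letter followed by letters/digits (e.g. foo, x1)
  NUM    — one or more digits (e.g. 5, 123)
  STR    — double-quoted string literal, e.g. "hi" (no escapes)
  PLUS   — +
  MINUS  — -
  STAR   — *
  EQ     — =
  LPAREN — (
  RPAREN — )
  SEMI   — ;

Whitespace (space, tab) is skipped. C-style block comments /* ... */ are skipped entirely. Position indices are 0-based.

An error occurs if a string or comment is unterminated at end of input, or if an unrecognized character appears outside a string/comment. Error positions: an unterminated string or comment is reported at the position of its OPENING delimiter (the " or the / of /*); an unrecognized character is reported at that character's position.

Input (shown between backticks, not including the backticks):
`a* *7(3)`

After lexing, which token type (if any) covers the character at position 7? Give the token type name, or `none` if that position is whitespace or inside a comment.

pos=0: emit ID 'a' (now at pos=1)
pos=1: emit STAR '*'
pos=3: emit STAR '*'
pos=4: emit NUM '7' (now at pos=5)
pos=5: emit LPAREN '('
pos=6: emit NUM '3' (now at pos=7)
pos=7: emit RPAREN ')'
DONE. 7 tokens: [ID, STAR, STAR, NUM, LPAREN, NUM, RPAREN]
Position 7: char is ')' -> RPAREN

Answer: RPAREN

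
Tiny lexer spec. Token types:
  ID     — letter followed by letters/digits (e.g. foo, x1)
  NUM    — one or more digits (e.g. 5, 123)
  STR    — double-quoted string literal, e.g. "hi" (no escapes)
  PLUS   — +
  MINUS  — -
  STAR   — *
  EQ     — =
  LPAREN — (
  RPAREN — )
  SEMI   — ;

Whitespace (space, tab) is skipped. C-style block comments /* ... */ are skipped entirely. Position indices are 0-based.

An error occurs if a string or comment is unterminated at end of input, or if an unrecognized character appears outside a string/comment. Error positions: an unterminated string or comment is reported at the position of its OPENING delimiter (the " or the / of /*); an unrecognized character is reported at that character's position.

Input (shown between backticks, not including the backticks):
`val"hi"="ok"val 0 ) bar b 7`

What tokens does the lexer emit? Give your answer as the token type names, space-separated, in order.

Answer: ID STR EQ STR ID NUM RPAREN ID ID NUM

Derivation:
pos=0: emit ID 'val' (now at pos=3)
pos=3: enter STRING mode
pos=3: emit STR "hi" (now at pos=7)
pos=7: emit EQ '='
pos=8: enter STRING mode
pos=8: emit STR "ok" (now at pos=12)
pos=12: emit ID 'val' (now at pos=15)
pos=16: emit NUM '0' (now at pos=17)
pos=18: emit RPAREN ')'
pos=20: emit ID 'bar' (now at pos=23)
pos=24: emit ID 'b' (now at pos=25)
pos=26: emit NUM '7' (now at pos=27)
DONE. 10 tokens: [ID, STR, EQ, STR, ID, NUM, RPAREN, ID, ID, NUM]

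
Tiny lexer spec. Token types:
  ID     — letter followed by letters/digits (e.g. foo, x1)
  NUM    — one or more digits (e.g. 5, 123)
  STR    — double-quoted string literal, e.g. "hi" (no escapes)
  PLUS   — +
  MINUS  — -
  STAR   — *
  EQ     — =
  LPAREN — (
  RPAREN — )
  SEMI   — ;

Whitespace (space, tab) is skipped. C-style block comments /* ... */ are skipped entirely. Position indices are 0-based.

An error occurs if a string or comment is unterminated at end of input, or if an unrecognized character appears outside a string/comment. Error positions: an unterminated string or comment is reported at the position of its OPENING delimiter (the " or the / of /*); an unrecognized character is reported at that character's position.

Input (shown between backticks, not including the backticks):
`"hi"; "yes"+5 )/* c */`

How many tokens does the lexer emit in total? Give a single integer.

Answer: 6

Derivation:
pos=0: enter STRING mode
pos=0: emit STR "hi" (now at pos=4)
pos=4: emit SEMI ';'
pos=6: enter STRING mode
pos=6: emit STR "yes" (now at pos=11)
pos=11: emit PLUS '+'
pos=12: emit NUM '5' (now at pos=13)
pos=14: emit RPAREN ')'
pos=15: enter COMMENT mode (saw '/*')
exit COMMENT mode (now at pos=22)
DONE. 6 tokens: [STR, SEMI, STR, PLUS, NUM, RPAREN]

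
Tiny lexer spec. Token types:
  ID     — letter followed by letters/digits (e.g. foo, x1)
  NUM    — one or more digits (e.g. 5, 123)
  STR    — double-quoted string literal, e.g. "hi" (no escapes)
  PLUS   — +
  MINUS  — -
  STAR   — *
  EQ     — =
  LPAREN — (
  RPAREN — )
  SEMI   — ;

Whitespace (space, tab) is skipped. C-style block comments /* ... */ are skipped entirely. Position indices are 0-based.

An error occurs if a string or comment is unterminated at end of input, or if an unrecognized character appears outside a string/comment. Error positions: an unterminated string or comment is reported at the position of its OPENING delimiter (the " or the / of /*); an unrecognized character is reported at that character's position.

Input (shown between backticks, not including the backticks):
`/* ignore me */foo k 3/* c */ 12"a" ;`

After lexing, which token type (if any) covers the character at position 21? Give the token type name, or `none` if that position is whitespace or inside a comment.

Answer: NUM

Derivation:
pos=0: enter COMMENT mode (saw '/*')
exit COMMENT mode (now at pos=15)
pos=15: emit ID 'foo' (now at pos=18)
pos=19: emit ID 'k' (now at pos=20)
pos=21: emit NUM '3' (now at pos=22)
pos=22: enter COMMENT mode (saw '/*')
exit COMMENT mode (now at pos=29)
pos=30: emit NUM '12' (now at pos=32)
pos=32: enter STRING mode
pos=32: emit STR "a" (now at pos=35)
pos=36: emit SEMI ';'
DONE. 6 tokens: [ID, ID, NUM, NUM, STR, SEMI]
Position 21: char is '3' -> NUM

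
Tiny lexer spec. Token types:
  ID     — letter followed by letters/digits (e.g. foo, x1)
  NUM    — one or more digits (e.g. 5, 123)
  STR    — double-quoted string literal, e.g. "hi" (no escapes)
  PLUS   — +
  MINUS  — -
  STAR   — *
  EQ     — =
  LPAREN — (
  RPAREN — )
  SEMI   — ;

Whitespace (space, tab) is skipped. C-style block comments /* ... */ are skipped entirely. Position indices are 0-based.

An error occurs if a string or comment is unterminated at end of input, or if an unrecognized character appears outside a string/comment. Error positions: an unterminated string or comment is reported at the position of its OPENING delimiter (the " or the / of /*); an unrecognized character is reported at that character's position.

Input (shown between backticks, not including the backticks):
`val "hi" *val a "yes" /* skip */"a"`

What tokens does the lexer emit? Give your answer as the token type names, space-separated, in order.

Answer: ID STR STAR ID ID STR STR

Derivation:
pos=0: emit ID 'val' (now at pos=3)
pos=4: enter STRING mode
pos=4: emit STR "hi" (now at pos=8)
pos=9: emit STAR '*'
pos=10: emit ID 'val' (now at pos=13)
pos=14: emit ID 'a' (now at pos=15)
pos=16: enter STRING mode
pos=16: emit STR "yes" (now at pos=21)
pos=22: enter COMMENT mode (saw '/*')
exit COMMENT mode (now at pos=32)
pos=32: enter STRING mode
pos=32: emit STR "a" (now at pos=35)
DONE. 7 tokens: [ID, STR, STAR, ID, ID, STR, STR]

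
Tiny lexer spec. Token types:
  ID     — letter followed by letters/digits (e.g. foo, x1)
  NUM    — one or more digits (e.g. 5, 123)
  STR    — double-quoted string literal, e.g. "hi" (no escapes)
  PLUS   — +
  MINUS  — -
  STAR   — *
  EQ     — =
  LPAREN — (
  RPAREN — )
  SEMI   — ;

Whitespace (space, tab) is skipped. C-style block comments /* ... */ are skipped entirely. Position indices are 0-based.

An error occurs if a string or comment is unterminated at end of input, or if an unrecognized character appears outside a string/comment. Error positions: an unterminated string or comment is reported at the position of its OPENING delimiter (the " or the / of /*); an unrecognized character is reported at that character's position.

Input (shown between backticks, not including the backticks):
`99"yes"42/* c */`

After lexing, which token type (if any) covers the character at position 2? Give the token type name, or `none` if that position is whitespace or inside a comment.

pos=0: emit NUM '99' (now at pos=2)
pos=2: enter STRING mode
pos=2: emit STR "yes" (now at pos=7)
pos=7: emit NUM '42' (now at pos=9)
pos=9: enter COMMENT mode (saw '/*')
exit COMMENT mode (now at pos=16)
DONE. 3 tokens: [NUM, STR, NUM]
Position 2: char is '"' -> STR

Answer: STR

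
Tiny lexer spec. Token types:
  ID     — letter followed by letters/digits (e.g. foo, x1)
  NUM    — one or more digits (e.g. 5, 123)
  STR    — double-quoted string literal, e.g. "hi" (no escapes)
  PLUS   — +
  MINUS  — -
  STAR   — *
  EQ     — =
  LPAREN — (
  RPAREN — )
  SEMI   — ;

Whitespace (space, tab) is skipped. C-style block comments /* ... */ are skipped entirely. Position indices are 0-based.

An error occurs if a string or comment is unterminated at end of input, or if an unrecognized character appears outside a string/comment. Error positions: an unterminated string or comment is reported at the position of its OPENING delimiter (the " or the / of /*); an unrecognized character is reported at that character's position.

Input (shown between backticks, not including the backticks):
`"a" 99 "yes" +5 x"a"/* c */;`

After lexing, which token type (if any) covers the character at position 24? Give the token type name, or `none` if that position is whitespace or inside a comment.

Answer: none

Derivation:
pos=0: enter STRING mode
pos=0: emit STR "a" (now at pos=3)
pos=4: emit NUM '99' (now at pos=6)
pos=7: enter STRING mode
pos=7: emit STR "yes" (now at pos=12)
pos=13: emit PLUS '+'
pos=14: emit NUM '5' (now at pos=15)
pos=16: emit ID 'x' (now at pos=17)
pos=17: enter STRING mode
pos=17: emit STR "a" (now at pos=20)
pos=20: enter COMMENT mode (saw '/*')
exit COMMENT mode (now at pos=27)
pos=27: emit SEMI ';'
DONE. 8 tokens: [STR, NUM, STR, PLUS, NUM, ID, STR, SEMI]
Position 24: char is ' ' -> none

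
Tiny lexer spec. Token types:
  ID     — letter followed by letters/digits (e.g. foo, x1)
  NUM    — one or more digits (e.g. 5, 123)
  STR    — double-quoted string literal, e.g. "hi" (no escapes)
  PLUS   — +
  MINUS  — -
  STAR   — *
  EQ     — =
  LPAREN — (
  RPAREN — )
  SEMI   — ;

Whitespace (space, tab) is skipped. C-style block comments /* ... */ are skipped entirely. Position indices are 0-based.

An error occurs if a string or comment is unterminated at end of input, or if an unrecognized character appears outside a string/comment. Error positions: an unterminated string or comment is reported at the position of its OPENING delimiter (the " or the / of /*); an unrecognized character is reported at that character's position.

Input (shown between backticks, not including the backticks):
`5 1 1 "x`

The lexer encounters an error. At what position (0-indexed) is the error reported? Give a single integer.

pos=0: emit NUM '5' (now at pos=1)
pos=2: emit NUM '1' (now at pos=3)
pos=4: emit NUM '1' (now at pos=5)
pos=6: enter STRING mode
pos=6: ERROR — unterminated string

Answer: 6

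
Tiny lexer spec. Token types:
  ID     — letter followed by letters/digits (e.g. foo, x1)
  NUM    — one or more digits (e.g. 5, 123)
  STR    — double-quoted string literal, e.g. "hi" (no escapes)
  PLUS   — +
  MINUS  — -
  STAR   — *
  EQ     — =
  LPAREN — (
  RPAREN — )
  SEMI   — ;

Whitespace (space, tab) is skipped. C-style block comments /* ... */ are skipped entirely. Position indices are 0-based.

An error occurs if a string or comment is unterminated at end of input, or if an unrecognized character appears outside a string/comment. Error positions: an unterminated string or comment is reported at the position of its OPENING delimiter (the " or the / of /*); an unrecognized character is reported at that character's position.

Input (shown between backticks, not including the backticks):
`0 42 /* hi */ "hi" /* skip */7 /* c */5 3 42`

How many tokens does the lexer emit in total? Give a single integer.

Answer: 7

Derivation:
pos=0: emit NUM '0' (now at pos=1)
pos=2: emit NUM '42' (now at pos=4)
pos=5: enter COMMENT mode (saw '/*')
exit COMMENT mode (now at pos=13)
pos=14: enter STRING mode
pos=14: emit STR "hi" (now at pos=18)
pos=19: enter COMMENT mode (saw '/*')
exit COMMENT mode (now at pos=29)
pos=29: emit NUM '7' (now at pos=30)
pos=31: enter COMMENT mode (saw '/*')
exit COMMENT mode (now at pos=38)
pos=38: emit NUM '5' (now at pos=39)
pos=40: emit NUM '3' (now at pos=41)
pos=42: emit NUM '42' (now at pos=44)
DONE. 7 tokens: [NUM, NUM, STR, NUM, NUM, NUM, NUM]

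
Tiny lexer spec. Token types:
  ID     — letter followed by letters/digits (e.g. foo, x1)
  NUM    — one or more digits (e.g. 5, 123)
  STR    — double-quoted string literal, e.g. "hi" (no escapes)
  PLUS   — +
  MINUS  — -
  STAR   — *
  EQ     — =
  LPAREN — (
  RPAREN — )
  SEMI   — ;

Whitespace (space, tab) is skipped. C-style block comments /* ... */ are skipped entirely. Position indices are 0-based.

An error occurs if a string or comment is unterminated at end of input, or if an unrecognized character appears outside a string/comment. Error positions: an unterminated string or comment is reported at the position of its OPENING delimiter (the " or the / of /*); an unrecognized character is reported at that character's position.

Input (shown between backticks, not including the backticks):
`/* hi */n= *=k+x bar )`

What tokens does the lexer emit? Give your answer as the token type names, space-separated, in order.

Answer: ID EQ STAR EQ ID PLUS ID ID RPAREN

Derivation:
pos=0: enter COMMENT mode (saw '/*')
exit COMMENT mode (now at pos=8)
pos=8: emit ID 'n' (now at pos=9)
pos=9: emit EQ '='
pos=11: emit STAR '*'
pos=12: emit EQ '='
pos=13: emit ID 'k' (now at pos=14)
pos=14: emit PLUS '+'
pos=15: emit ID 'x' (now at pos=16)
pos=17: emit ID 'bar' (now at pos=20)
pos=21: emit RPAREN ')'
DONE. 9 tokens: [ID, EQ, STAR, EQ, ID, PLUS, ID, ID, RPAREN]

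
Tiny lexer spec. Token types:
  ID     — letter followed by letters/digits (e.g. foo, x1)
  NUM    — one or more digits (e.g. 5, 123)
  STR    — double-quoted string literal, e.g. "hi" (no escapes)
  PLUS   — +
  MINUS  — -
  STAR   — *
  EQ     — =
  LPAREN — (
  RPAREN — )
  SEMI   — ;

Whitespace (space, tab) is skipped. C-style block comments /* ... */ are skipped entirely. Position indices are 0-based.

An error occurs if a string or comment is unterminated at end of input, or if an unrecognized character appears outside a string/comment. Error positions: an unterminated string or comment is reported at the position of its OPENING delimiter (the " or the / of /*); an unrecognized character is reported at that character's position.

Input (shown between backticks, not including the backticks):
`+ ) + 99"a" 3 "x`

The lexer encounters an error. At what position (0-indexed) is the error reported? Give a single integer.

pos=0: emit PLUS '+'
pos=2: emit RPAREN ')'
pos=4: emit PLUS '+'
pos=6: emit NUM '99' (now at pos=8)
pos=8: enter STRING mode
pos=8: emit STR "a" (now at pos=11)
pos=12: emit NUM '3' (now at pos=13)
pos=14: enter STRING mode
pos=14: ERROR — unterminated string

Answer: 14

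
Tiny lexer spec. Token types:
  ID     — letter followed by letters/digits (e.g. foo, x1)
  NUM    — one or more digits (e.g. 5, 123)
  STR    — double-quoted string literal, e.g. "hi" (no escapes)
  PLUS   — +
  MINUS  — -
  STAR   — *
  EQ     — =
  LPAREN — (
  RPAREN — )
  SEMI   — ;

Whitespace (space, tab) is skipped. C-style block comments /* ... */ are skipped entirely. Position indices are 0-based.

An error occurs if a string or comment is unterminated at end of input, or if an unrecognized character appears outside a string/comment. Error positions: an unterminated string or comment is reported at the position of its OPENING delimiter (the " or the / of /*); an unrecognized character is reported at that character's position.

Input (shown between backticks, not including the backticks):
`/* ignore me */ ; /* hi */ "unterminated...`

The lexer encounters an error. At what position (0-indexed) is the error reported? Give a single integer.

pos=0: enter COMMENT mode (saw '/*')
exit COMMENT mode (now at pos=15)
pos=16: emit SEMI ';'
pos=18: enter COMMENT mode (saw '/*')
exit COMMENT mode (now at pos=26)
pos=27: enter STRING mode
pos=27: ERROR — unterminated string

Answer: 27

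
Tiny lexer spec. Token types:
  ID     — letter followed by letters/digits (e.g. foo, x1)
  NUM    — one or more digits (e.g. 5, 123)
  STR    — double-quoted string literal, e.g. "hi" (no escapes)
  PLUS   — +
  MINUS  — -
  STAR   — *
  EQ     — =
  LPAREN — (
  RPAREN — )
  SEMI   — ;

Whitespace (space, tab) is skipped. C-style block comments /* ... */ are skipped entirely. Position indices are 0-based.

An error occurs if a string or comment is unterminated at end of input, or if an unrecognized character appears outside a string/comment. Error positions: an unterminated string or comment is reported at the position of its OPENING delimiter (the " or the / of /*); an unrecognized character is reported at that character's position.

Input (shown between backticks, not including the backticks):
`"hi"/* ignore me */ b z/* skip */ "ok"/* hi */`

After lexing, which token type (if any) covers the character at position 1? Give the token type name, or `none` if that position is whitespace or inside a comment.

Answer: STR

Derivation:
pos=0: enter STRING mode
pos=0: emit STR "hi" (now at pos=4)
pos=4: enter COMMENT mode (saw '/*')
exit COMMENT mode (now at pos=19)
pos=20: emit ID 'b' (now at pos=21)
pos=22: emit ID 'z' (now at pos=23)
pos=23: enter COMMENT mode (saw '/*')
exit COMMENT mode (now at pos=33)
pos=34: enter STRING mode
pos=34: emit STR "ok" (now at pos=38)
pos=38: enter COMMENT mode (saw '/*')
exit COMMENT mode (now at pos=46)
DONE. 4 tokens: [STR, ID, ID, STR]
Position 1: char is 'h' -> STR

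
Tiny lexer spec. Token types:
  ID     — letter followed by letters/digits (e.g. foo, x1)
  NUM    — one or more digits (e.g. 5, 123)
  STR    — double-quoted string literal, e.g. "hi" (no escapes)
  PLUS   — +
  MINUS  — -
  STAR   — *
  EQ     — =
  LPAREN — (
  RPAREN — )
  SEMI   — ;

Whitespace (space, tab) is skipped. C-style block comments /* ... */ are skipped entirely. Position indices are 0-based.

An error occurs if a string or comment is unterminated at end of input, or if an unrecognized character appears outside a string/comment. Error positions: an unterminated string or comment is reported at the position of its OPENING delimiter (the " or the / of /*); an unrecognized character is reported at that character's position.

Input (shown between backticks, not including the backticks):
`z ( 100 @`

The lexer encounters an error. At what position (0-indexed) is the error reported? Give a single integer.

pos=0: emit ID 'z' (now at pos=1)
pos=2: emit LPAREN '('
pos=4: emit NUM '100' (now at pos=7)
pos=8: ERROR — unrecognized char '@'

Answer: 8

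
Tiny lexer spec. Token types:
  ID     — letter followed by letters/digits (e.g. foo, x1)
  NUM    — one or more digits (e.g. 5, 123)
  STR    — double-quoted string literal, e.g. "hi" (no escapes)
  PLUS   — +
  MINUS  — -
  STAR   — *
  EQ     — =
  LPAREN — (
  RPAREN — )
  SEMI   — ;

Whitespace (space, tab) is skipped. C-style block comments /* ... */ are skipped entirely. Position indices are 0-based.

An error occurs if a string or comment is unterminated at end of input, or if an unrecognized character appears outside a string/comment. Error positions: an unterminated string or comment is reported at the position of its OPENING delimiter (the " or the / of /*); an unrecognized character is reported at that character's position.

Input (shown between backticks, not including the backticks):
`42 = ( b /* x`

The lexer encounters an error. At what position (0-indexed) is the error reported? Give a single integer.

Answer: 9

Derivation:
pos=0: emit NUM '42' (now at pos=2)
pos=3: emit EQ '='
pos=5: emit LPAREN '('
pos=7: emit ID 'b' (now at pos=8)
pos=9: enter COMMENT mode (saw '/*')
pos=9: ERROR — unterminated comment (reached EOF)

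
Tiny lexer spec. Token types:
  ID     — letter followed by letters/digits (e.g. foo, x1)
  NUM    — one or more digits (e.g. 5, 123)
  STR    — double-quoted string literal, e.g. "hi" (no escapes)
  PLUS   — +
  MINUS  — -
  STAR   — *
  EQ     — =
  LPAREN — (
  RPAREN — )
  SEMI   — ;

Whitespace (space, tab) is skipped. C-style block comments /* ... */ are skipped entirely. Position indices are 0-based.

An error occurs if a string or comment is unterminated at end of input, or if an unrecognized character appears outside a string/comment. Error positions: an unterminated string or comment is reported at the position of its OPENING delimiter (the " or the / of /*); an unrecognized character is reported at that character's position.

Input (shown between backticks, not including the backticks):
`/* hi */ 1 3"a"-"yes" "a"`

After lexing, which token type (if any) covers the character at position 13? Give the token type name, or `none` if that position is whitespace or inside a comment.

Answer: STR

Derivation:
pos=0: enter COMMENT mode (saw '/*')
exit COMMENT mode (now at pos=8)
pos=9: emit NUM '1' (now at pos=10)
pos=11: emit NUM '3' (now at pos=12)
pos=12: enter STRING mode
pos=12: emit STR "a" (now at pos=15)
pos=15: emit MINUS '-'
pos=16: enter STRING mode
pos=16: emit STR "yes" (now at pos=21)
pos=22: enter STRING mode
pos=22: emit STR "a" (now at pos=25)
DONE. 6 tokens: [NUM, NUM, STR, MINUS, STR, STR]
Position 13: char is 'a' -> STR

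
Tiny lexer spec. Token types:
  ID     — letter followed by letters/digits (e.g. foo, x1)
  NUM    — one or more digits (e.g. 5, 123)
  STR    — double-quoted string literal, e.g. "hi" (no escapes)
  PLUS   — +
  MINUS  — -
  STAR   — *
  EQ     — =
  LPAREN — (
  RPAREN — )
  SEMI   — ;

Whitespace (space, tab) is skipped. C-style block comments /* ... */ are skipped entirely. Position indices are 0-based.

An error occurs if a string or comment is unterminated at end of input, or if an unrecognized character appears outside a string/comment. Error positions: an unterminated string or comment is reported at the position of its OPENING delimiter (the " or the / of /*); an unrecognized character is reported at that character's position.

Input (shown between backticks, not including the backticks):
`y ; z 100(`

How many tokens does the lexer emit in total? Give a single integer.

Answer: 5

Derivation:
pos=0: emit ID 'y' (now at pos=1)
pos=2: emit SEMI ';'
pos=4: emit ID 'z' (now at pos=5)
pos=6: emit NUM '100' (now at pos=9)
pos=9: emit LPAREN '('
DONE. 5 tokens: [ID, SEMI, ID, NUM, LPAREN]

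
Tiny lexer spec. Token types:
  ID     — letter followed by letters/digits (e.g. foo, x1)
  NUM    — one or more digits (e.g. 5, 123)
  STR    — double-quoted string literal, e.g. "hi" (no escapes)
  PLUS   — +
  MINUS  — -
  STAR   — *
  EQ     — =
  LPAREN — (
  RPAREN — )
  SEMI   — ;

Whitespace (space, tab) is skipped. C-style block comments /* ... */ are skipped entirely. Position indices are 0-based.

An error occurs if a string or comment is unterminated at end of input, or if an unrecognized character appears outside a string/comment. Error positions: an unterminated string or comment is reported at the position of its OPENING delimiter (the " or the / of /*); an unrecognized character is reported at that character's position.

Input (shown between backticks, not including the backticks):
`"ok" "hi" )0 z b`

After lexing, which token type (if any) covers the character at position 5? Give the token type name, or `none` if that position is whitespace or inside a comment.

Answer: STR

Derivation:
pos=0: enter STRING mode
pos=0: emit STR "ok" (now at pos=4)
pos=5: enter STRING mode
pos=5: emit STR "hi" (now at pos=9)
pos=10: emit RPAREN ')'
pos=11: emit NUM '0' (now at pos=12)
pos=13: emit ID 'z' (now at pos=14)
pos=15: emit ID 'b' (now at pos=16)
DONE. 6 tokens: [STR, STR, RPAREN, NUM, ID, ID]
Position 5: char is '"' -> STR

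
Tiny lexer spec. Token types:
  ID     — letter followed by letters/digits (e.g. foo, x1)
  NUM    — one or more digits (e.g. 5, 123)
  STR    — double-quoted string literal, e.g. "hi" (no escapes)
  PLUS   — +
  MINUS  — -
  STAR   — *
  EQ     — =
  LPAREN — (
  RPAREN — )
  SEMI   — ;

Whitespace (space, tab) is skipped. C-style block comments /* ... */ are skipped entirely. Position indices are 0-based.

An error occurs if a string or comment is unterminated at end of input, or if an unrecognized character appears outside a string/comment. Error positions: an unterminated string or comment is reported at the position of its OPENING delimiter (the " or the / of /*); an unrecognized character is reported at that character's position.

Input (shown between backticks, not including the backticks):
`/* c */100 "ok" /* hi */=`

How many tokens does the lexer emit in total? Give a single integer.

pos=0: enter COMMENT mode (saw '/*')
exit COMMENT mode (now at pos=7)
pos=7: emit NUM '100' (now at pos=10)
pos=11: enter STRING mode
pos=11: emit STR "ok" (now at pos=15)
pos=16: enter COMMENT mode (saw '/*')
exit COMMENT mode (now at pos=24)
pos=24: emit EQ '='
DONE. 3 tokens: [NUM, STR, EQ]

Answer: 3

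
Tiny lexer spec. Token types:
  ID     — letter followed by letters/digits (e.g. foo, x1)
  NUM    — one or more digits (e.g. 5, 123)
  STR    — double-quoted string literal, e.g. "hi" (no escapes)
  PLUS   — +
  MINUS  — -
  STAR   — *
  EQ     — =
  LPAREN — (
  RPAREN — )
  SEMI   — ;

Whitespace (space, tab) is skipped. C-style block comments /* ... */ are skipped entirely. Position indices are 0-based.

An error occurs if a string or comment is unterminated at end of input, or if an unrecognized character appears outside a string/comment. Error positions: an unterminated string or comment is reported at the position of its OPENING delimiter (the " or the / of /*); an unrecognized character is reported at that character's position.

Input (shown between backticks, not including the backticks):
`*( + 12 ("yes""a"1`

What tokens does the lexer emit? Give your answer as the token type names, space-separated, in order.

Answer: STAR LPAREN PLUS NUM LPAREN STR STR NUM

Derivation:
pos=0: emit STAR '*'
pos=1: emit LPAREN '('
pos=3: emit PLUS '+'
pos=5: emit NUM '12' (now at pos=7)
pos=8: emit LPAREN '('
pos=9: enter STRING mode
pos=9: emit STR "yes" (now at pos=14)
pos=14: enter STRING mode
pos=14: emit STR "a" (now at pos=17)
pos=17: emit NUM '1' (now at pos=18)
DONE. 8 tokens: [STAR, LPAREN, PLUS, NUM, LPAREN, STR, STR, NUM]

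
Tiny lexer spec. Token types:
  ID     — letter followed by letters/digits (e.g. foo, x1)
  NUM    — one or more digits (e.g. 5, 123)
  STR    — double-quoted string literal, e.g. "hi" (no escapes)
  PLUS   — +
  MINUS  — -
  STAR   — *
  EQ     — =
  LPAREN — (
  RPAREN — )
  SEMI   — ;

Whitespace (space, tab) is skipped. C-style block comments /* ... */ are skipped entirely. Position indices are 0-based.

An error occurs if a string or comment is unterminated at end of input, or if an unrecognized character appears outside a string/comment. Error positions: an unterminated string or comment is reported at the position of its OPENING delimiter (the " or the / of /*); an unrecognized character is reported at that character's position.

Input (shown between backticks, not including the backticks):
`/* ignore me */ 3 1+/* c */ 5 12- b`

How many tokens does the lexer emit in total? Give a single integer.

pos=0: enter COMMENT mode (saw '/*')
exit COMMENT mode (now at pos=15)
pos=16: emit NUM '3' (now at pos=17)
pos=18: emit NUM '1' (now at pos=19)
pos=19: emit PLUS '+'
pos=20: enter COMMENT mode (saw '/*')
exit COMMENT mode (now at pos=27)
pos=28: emit NUM '5' (now at pos=29)
pos=30: emit NUM '12' (now at pos=32)
pos=32: emit MINUS '-'
pos=34: emit ID 'b' (now at pos=35)
DONE. 7 tokens: [NUM, NUM, PLUS, NUM, NUM, MINUS, ID]

Answer: 7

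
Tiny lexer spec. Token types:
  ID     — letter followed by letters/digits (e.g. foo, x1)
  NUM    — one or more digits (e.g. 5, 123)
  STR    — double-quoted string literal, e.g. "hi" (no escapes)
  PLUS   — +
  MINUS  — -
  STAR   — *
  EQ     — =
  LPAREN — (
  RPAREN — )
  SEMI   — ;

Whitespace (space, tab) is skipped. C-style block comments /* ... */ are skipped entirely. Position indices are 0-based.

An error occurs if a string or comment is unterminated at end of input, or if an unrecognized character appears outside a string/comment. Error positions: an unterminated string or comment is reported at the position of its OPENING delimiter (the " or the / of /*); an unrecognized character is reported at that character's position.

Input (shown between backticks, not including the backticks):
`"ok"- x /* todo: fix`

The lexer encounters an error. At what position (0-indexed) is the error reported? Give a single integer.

Answer: 8

Derivation:
pos=0: enter STRING mode
pos=0: emit STR "ok" (now at pos=4)
pos=4: emit MINUS '-'
pos=6: emit ID 'x' (now at pos=7)
pos=8: enter COMMENT mode (saw '/*')
pos=8: ERROR — unterminated comment (reached EOF)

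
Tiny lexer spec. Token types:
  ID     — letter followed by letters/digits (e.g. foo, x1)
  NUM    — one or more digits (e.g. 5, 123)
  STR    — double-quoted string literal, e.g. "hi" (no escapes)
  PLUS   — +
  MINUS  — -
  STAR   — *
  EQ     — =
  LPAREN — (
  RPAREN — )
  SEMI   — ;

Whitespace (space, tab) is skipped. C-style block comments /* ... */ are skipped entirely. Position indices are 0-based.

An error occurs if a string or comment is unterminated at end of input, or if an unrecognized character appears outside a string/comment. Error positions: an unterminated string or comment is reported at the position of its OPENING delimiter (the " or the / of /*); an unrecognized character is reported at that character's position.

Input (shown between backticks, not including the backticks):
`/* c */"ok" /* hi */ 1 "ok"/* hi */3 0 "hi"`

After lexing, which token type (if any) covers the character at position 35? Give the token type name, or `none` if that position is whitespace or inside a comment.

Answer: NUM

Derivation:
pos=0: enter COMMENT mode (saw '/*')
exit COMMENT mode (now at pos=7)
pos=7: enter STRING mode
pos=7: emit STR "ok" (now at pos=11)
pos=12: enter COMMENT mode (saw '/*')
exit COMMENT mode (now at pos=20)
pos=21: emit NUM '1' (now at pos=22)
pos=23: enter STRING mode
pos=23: emit STR "ok" (now at pos=27)
pos=27: enter COMMENT mode (saw '/*')
exit COMMENT mode (now at pos=35)
pos=35: emit NUM '3' (now at pos=36)
pos=37: emit NUM '0' (now at pos=38)
pos=39: enter STRING mode
pos=39: emit STR "hi" (now at pos=43)
DONE. 6 tokens: [STR, NUM, STR, NUM, NUM, STR]
Position 35: char is '3' -> NUM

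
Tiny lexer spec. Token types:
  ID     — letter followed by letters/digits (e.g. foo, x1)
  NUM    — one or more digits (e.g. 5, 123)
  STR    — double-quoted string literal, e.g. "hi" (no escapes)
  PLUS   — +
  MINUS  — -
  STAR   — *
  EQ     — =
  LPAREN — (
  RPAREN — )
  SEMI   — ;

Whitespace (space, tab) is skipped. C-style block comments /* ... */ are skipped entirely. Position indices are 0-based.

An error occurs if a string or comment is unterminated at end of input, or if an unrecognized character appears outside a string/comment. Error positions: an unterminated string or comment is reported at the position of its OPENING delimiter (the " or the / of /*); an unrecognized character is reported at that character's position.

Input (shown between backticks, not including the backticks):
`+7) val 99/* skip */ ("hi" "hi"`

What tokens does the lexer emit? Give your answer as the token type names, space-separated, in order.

pos=0: emit PLUS '+'
pos=1: emit NUM '7' (now at pos=2)
pos=2: emit RPAREN ')'
pos=4: emit ID 'val' (now at pos=7)
pos=8: emit NUM '99' (now at pos=10)
pos=10: enter COMMENT mode (saw '/*')
exit COMMENT mode (now at pos=20)
pos=21: emit LPAREN '('
pos=22: enter STRING mode
pos=22: emit STR "hi" (now at pos=26)
pos=27: enter STRING mode
pos=27: emit STR "hi" (now at pos=31)
DONE. 8 tokens: [PLUS, NUM, RPAREN, ID, NUM, LPAREN, STR, STR]

Answer: PLUS NUM RPAREN ID NUM LPAREN STR STR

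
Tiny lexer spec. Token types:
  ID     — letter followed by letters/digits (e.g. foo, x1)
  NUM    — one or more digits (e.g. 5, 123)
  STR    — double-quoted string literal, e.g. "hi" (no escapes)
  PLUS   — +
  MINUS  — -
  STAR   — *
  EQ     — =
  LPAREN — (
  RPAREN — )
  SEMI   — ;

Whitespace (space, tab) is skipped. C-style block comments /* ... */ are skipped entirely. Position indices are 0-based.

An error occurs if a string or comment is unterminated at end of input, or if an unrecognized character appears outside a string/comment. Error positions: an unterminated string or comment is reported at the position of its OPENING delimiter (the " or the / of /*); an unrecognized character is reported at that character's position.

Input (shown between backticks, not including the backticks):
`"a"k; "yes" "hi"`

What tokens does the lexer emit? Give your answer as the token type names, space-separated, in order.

Answer: STR ID SEMI STR STR

Derivation:
pos=0: enter STRING mode
pos=0: emit STR "a" (now at pos=3)
pos=3: emit ID 'k' (now at pos=4)
pos=4: emit SEMI ';'
pos=6: enter STRING mode
pos=6: emit STR "yes" (now at pos=11)
pos=12: enter STRING mode
pos=12: emit STR "hi" (now at pos=16)
DONE. 5 tokens: [STR, ID, SEMI, STR, STR]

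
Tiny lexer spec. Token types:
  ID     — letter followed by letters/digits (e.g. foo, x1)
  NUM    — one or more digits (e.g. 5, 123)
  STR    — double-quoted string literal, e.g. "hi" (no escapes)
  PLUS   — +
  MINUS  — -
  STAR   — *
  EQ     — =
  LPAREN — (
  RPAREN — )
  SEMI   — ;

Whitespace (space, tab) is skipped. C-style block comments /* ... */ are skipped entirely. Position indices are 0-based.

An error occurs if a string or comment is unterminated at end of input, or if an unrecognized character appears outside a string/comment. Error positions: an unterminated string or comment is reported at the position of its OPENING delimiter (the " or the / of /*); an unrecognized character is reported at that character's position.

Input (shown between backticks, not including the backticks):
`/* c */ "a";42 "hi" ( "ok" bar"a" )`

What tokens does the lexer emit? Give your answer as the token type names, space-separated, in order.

pos=0: enter COMMENT mode (saw '/*')
exit COMMENT mode (now at pos=7)
pos=8: enter STRING mode
pos=8: emit STR "a" (now at pos=11)
pos=11: emit SEMI ';'
pos=12: emit NUM '42' (now at pos=14)
pos=15: enter STRING mode
pos=15: emit STR "hi" (now at pos=19)
pos=20: emit LPAREN '('
pos=22: enter STRING mode
pos=22: emit STR "ok" (now at pos=26)
pos=27: emit ID 'bar' (now at pos=30)
pos=30: enter STRING mode
pos=30: emit STR "a" (now at pos=33)
pos=34: emit RPAREN ')'
DONE. 9 tokens: [STR, SEMI, NUM, STR, LPAREN, STR, ID, STR, RPAREN]

Answer: STR SEMI NUM STR LPAREN STR ID STR RPAREN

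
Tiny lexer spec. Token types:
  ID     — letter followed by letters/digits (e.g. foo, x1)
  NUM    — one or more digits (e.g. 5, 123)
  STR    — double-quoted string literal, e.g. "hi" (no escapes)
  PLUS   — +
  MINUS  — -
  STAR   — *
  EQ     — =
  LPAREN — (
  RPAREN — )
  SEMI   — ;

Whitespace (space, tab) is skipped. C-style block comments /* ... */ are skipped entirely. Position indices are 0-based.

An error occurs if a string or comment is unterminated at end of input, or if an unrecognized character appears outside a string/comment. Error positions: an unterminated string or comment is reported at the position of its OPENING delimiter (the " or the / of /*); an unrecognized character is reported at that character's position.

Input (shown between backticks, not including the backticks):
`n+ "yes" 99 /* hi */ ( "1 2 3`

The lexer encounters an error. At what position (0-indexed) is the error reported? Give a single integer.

Answer: 23

Derivation:
pos=0: emit ID 'n' (now at pos=1)
pos=1: emit PLUS '+'
pos=3: enter STRING mode
pos=3: emit STR "yes" (now at pos=8)
pos=9: emit NUM '99' (now at pos=11)
pos=12: enter COMMENT mode (saw '/*')
exit COMMENT mode (now at pos=20)
pos=21: emit LPAREN '('
pos=23: enter STRING mode
pos=23: ERROR — unterminated string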